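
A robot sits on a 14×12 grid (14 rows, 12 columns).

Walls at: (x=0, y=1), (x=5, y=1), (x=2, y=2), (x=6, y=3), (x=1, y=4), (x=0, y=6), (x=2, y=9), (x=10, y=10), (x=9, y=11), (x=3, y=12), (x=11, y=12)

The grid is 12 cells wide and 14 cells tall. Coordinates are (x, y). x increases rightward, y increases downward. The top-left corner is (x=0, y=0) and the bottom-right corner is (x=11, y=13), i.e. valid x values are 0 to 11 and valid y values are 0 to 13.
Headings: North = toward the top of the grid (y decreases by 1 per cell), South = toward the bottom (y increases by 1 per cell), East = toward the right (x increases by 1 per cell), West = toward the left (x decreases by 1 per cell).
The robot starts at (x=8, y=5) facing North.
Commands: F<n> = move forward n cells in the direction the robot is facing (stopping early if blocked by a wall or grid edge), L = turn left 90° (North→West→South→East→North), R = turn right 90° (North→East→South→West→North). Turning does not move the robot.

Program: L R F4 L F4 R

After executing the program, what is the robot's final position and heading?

Start: (x=8, y=5), facing North
  L: turn left, now facing West
  R: turn right, now facing North
  F4: move forward 4, now at (x=8, y=1)
  L: turn left, now facing West
  F4: move forward 2/4 (blocked), now at (x=6, y=1)
  R: turn right, now facing North
Final: (x=6, y=1), facing North

Answer: Final position: (x=6, y=1), facing North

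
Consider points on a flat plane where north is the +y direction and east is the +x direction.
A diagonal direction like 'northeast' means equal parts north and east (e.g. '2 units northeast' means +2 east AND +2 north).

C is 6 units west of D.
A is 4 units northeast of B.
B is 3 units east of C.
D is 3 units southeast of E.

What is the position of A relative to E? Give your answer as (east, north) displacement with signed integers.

Answer: A is at (east=4, north=1) relative to E.

Derivation:
Place E at the origin (east=0, north=0).
  D is 3 units southeast of E: delta (east=+3, north=-3); D at (east=3, north=-3).
  C is 6 units west of D: delta (east=-6, north=+0); C at (east=-3, north=-3).
  B is 3 units east of C: delta (east=+3, north=+0); B at (east=0, north=-3).
  A is 4 units northeast of B: delta (east=+4, north=+4); A at (east=4, north=1).
Therefore A relative to E: (east=4, north=1).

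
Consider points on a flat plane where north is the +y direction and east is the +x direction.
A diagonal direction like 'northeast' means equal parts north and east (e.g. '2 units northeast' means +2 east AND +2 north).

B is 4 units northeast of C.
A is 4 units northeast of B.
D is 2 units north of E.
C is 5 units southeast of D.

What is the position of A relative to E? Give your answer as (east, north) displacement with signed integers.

Place E at the origin (east=0, north=0).
  D is 2 units north of E: delta (east=+0, north=+2); D at (east=0, north=2).
  C is 5 units southeast of D: delta (east=+5, north=-5); C at (east=5, north=-3).
  B is 4 units northeast of C: delta (east=+4, north=+4); B at (east=9, north=1).
  A is 4 units northeast of B: delta (east=+4, north=+4); A at (east=13, north=5).
Therefore A relative to E: (east=13, north=5).

Answer: A is at (east=13, north=5) relative to E.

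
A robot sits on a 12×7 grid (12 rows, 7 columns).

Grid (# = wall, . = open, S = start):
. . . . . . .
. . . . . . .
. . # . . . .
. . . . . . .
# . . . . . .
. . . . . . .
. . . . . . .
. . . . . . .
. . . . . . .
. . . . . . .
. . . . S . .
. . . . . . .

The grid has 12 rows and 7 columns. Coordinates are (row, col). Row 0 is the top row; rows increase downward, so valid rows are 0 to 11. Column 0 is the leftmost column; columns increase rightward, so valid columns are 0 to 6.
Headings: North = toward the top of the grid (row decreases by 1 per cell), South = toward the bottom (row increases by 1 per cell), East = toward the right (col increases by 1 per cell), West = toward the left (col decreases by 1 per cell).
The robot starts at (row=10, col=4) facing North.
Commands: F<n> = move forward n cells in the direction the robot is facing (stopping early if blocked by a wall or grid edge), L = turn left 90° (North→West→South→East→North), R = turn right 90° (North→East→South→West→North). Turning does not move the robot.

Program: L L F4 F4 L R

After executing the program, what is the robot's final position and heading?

Start: (row=10, col=4), facing North
  L: turn left, now facing West
  L: turn left, now facing South
  F4: move forward 1/4 (blocked), now at (row=11, col=4)
  F4: move forward 0/4 (blocked), now at (row=11, col=4)
  L: turn left, now facing East
  R: turn right, now facing South
Final: (row=11, col=4), facing South

Answer: Final position: (row=11, col=4), facing South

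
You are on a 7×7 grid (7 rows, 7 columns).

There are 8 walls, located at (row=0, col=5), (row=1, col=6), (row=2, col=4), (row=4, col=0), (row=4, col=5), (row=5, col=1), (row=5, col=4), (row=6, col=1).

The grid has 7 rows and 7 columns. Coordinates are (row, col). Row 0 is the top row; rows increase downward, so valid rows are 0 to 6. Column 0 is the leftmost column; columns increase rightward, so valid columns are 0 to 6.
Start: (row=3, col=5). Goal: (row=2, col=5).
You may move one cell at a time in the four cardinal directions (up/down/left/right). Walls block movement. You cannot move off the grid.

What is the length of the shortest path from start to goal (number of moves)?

Answer: Shortest path length: 1

Derivation:
BFS from (row=3, col=5) until reaching (row=2, col=5):
  Distance 0: (row=3, col=5)
  Distance 1: (row=2, col=5), (row=3, col=4), (row=3, col=6)  <- goal reached here
One shortest path (1 moves): (row=3, col=5) -> (row=2, col=5)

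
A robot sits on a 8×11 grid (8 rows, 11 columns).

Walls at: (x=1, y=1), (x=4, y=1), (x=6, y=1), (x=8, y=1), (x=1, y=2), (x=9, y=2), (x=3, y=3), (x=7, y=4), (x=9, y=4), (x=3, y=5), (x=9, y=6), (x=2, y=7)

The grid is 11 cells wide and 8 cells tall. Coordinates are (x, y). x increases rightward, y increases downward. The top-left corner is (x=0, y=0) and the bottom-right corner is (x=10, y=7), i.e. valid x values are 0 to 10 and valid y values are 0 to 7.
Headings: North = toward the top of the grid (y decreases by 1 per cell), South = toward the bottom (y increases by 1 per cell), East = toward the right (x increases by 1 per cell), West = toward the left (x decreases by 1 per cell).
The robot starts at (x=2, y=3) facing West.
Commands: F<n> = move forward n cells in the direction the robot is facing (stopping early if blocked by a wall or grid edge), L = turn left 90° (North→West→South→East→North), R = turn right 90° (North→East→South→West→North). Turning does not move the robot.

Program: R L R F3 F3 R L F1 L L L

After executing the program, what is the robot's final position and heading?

Start: (x=2, y=3), facing West
  R: turn right, now facing North
  L: turn left, now facing West
  R: turn right, now facing North
  F3: move forward 3, now at (x=2, y=0)
  F3: move forward 0/3 (blocked), now at (x=2, y=0)
  R: turn right, now facing East
  L: turn left, now facing North
  F1: move forward 0/1 (blocked), now at (x=2, y=0)
  L: turn left, now facing West
  L: turn left, now facing South
  L: turn left, now facing East
Final: (x=2, y=0), facing East

Answer: Final position: (x=2, y=0), facing East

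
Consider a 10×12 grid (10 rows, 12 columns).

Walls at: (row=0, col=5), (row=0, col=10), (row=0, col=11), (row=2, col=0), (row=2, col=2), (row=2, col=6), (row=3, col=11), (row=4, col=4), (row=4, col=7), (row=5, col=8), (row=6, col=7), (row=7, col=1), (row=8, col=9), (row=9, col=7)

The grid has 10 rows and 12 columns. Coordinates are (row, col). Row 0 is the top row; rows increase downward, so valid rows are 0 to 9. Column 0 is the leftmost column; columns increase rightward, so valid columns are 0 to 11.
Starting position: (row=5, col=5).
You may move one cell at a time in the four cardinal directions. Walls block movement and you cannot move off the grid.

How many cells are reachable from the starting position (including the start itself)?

BFS flood-fill from (row=5, col=5):
  Distance 0: (row=5, col=5)
  Distance 1: (row=4, col=5), (row=5, col=4), (row=5, col=6), (row=6, col=5)
  Distance 2: (row=3, col=5), (row=4, col=6), (row=5, col=3), (row=5, col=7), (row=6, col=4), (row=6, col=6), (row=7, col=5)
  Distance 3: (row=2, col=5), (row=3, col=4), (row=3, col=6), (row=4, col=3), (row=5, col=2), (row=6, col=3), (row=7, col=4), (row=7, col=6), (row=8, col=5)
  Distance 4: (row=1, col=5), (row=2, col=4), (row=3, col=3), (row=3, col=7), (row=4, col=2), (row=5, col=1), (row=6, col=2), (row=7, col=3), (row=7, col=7), (row=8, col=4), (row=8, col=6), (row=9, col=5)
  Distance 5: (row=1, col=4), (row=1, col=6), (row=2, col=3), (row=2, col=7), (row=3, col=2), (row=3, col=8), (row=4, col=1), (row=5, col=0), (row=6, col=1), (row=7, col=2), (row=7, col=8), (row=8, col=3), (row=8, col=7), (row=9, col=4), (row=9, col=6)
  Distance 6: (row=0, col=4), (row=0, col=6), (row=1, col=3), (row=1, col=7), (row=2, col=8), (row=3, col=1), (row=3, col=9), (row=4, col=0), (row=4, col=8), (row=6, col=0), (row=6, col=8), (row=7, col=9), (row=8, col=2), (row=8, col=8), (row=9, col=3)
  Distance 7: (row=0, col=3), (row=0, col=7), (row=1, col=2), (row=1, col=8), (row=2, col=1), (row=2, col=9), (row=3, col=0), (row=3, col=10), (row=4, col=9), (row=6, col=9), (row=7, col=0), (row=7, col=10), (row=8, col=1), (row=9, col=2), (row=9, col=8)
  Distance 8: (row=0, col=2), (row=0, col=8), (row=1, col=1), (row=1, col=9), (row=2, col=10), (row=4, col=10), (row=5, col=9), (row=6, col=10), (row=7, col=11), (row=8, col=0), (row=8, col=10), (row=9, col=1), (row=9, col=9)
  Distance 9: (row=0, col=1), (row=0, col=9), (row=1, col=0), (row=1, col=10), (row=2, col=11), (row=4, col=11), (row=5, col=10), (row=6, col=11), (row=8, col=11), (row=9, col=0), (row=9, col=10)
  Distance 10: (row=0, col=0), (row=1, col=11), (row=5, col=11), (row=9, col=11)
Total reachable: 106 (grid has 106 open cells total)

Answer: Reachable cells: 106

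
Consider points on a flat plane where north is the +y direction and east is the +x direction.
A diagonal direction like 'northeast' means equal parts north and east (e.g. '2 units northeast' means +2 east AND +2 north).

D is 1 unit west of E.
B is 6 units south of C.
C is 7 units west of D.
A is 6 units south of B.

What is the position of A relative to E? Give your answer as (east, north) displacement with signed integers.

Place E at the origin (east=0, north=0).
  D is 1 unit west of E: delta (east=-1, north=+0); D at (east=-1, north=0).
  C is 7 units west of D: delta (east=-7, north=+0); C at (east=-8, north=0).
  B is 6 units south of C: delta (east=+0, north=-6); B at (east=-8, north=-6).
  A is 6 units south of B: delta (east=+0, north=-6); A at (east=-8, north=-12).
Therefore A relative to E: (east=-8, north=-12).

Answer: A is at (east=-8, north=-12) relative to E.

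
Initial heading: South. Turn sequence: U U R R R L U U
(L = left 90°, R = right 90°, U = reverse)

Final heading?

Answer: Final heading: North

Derivation:
Start: South
  U (U-turn (180°)) -> North
  U (U-turn (180°)) -> South
  R (right (90° clockwise)) -> West
  R (right (90° clockwise)) -> North
  R (right (90° clockwise)) -> East
  L (left (90° counter-clockwise)) -> North
  U (U-turn (180°)) -> South
  U (U-turn (180°)) -> North
Final: North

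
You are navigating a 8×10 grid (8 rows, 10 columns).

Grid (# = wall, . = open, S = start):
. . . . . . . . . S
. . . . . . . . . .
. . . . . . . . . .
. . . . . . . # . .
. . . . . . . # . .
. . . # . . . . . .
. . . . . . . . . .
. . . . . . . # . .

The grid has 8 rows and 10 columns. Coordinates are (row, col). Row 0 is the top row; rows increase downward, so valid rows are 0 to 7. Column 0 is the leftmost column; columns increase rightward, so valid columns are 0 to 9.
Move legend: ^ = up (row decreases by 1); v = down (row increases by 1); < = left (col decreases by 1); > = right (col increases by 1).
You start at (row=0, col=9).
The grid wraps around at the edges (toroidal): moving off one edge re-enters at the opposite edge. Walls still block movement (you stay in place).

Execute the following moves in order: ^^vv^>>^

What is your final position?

Answer: Final position: (row=6, col=1)

Derivation:
Start: (row=0, col=9)
  ^ (up): (row=0, col=9) -> (row=7, col=9)
  ^ (up): (row=7, col=9) -> (row=6, col=9)
  v (down): (row=6, col=9) -> (row=7, col=9)
  v (down): (row=7, col=9) -> (row=0, col=9)
  ^ (up): (row=0, col=9) -> (row=7, col=9)
  > (right): (row=7, col=9) -> (row=7, col=0)
  > (right): (row=7, col=0) -> (row=7, col=1)
  ^ (up): (row=7, col=1) -> (row=6, col=1)
Final: (row=6, col=1)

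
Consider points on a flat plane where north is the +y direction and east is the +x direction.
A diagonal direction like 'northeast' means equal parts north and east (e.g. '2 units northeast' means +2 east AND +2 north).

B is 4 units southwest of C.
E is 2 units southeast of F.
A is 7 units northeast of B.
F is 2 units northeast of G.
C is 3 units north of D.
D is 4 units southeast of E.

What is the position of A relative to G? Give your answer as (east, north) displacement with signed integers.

Place G at the origin (east=0, north=0).
  F is 2 units northeast of G: delta (east=+2, north=+2); F at (east=2, north=2).
  E is 2 units southeast of F: delta (east=+2, north=-2); E at (east=4, north=0).
  D is 4 units southeast of E: delta (east=+4, north=-4); D at (east=8, north=-4).
  C is 3 units north of D: delta (east=+0, north=+3); C at (east=8, north=-1).
  B is 4 units southwest of C: delta (east=-4, north=-4); B at (east=4, north=-5).
  A is 7 units northeast of B: delta (east=+7, north=+7); A at (east=11, north=2).
Therefore A relative to G: (east=11, north=2).

Answer: A is at (east=11, north=2) relative to G.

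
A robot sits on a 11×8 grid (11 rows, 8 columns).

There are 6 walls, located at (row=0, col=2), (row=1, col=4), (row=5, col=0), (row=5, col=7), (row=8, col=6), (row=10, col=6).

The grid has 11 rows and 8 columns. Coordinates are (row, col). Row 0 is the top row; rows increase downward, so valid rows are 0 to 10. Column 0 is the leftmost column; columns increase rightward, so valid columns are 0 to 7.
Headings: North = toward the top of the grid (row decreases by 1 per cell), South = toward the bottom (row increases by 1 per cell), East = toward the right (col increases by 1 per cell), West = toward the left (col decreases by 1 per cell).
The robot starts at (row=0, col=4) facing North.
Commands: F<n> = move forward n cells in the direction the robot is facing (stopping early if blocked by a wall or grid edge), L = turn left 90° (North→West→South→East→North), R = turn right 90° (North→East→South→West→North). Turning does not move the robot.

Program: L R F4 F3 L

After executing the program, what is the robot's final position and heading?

Answer: Final position: (row=0, col=4), facing West

Derivation:
Start: (row=0, col=4), facing North
  L: turn left, now facing West
  R: turn right, now facing North
  F4: move forward 0/4 (blocked), now at (row=0, col=4)
  F3: move forward 0/3 (blocked), now at (row=0, col=4)
  L: turn left, now facing West
Final: (row=0, col=4), facing West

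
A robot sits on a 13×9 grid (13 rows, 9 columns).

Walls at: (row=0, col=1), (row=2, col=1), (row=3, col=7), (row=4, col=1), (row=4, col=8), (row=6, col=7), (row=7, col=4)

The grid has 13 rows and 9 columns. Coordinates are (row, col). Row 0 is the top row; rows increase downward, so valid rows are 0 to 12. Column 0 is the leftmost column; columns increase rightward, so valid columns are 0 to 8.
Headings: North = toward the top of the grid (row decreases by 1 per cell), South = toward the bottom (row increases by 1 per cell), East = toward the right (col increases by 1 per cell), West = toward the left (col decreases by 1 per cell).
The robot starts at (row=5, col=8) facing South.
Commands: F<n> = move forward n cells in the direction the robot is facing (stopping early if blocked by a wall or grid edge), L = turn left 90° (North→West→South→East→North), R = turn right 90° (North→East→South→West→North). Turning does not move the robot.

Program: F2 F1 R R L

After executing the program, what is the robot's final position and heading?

Answer: Final position: (row=8, col=8), facing West

Derivation:
Start: (row=5, col=8), facing South
  F2: move forward 2, now at (row=7, col=8)
  F1: move forward 1, now at (row=8, col=8)
  R: turn right, now facing West
  R: turn right, now facing North
  L: turn left, now facing West
Final: (row=8, col=8), facing West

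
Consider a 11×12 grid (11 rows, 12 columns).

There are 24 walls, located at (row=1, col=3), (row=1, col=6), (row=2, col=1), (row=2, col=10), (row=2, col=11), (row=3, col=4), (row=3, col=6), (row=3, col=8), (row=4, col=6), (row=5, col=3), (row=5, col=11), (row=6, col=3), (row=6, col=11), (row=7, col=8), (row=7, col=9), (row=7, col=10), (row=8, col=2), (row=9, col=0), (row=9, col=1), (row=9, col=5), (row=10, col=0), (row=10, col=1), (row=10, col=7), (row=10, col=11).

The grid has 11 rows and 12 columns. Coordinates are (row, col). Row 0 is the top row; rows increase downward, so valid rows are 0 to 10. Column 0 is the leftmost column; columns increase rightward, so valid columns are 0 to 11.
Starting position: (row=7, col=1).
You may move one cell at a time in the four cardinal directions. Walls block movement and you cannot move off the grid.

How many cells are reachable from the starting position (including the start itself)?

Answer: Reachable cells: 108

Derivation:
BFS flood-fill from (row=7, col=1):
  Distance 0: (row=7, col=1)
  Distance 1: (row=6, col=1), (row=7, col=0), (row=7, col=2), (row=8, col=1)
  Distance 2: (row=5, col=1), (row=6, col=0), (row=6, col=2), (row=7, col=3), (row=8, col=0)
  Distance 3: (row=4, col=1), (row=5, col=0), (row=5, col=2), (row=7, col=4), (row=8, col=3)
  Distance 4: (row=3, col=1), (row=4, col=0), (row=4, col=2), (row=6, col=4), (row=7, col=5), (row=8, col=4), (row=9, col=3)
  Distance 5: (row=3, col=0), (row=3, col=2), (row=4, col=3), (row=5, col=4), (row=6, col=5), (row=7, col=6), (row=8, col=5), (row=9, col=2), (row=9, col=4), (row=10, col=3)
  Distance 6: (row=2, col=0), (row=2, col=2), (row=3, col=3), (row=4, col=4), (row=5, col=5), (row=6, col=6), (row=7, col=7), (row=8, col=6), (row=10, col=2), (row=10, col=4)
  Distance 7: (row=1, col=0), (row=1, col=2), (row=2, col=3), (row=4, col=5), (row=5, col=6), (row=6, col=7), (row=8, col=7), (row=9, col=6), (row=10, col=5)
  Distance 8: (row=0, col=0), (row=0, col=2), (row=1, col=1), (row=2, col=4), (row=3, col=5), (row=5, col=7), (row=6, col=8), (row=8, col=8), (row=9, col=7), (row=10, col=6)
  Distance 9: (row=0, col=1), (row=0, col=3), (row=1, col=4), (row=2, col=5), (row=4, col=7), (row=5, col=8), (row=6, col=9), (row=8, col=9), (row=9, col=8)
  Distance 10: (row=0, col=4), (row=1, col=5), (row=2, col=6), (row=3, col=7), (row=4, col=8), (row=5, col=9), (row=6, col=10), (row=8, col=10), (row=9, col=9), (row=10, col=8)
  Distance 11: (row=0, col=5), (row=2, col=7), (row=4, col=9), (row=5, col=10), (row=8, col=11), (row=9, col=10), (row=10, col=9)
  Distance 12: (row=0, col=6), (row=1, col=7), (row=2, col=8), (row=3, col=9), (row=4, col=10), (row=7, col=11), (row=9, col=11), (row=10, col=10)
  Distance 13: (row=0, col=7), (row=1, col=8), (row=2, col=9), (row=3, col=10), (row=4, col=11)
  Distance 14: (row=0, col=8), (row=1, col=9), (row=3, col=11)
  Distance 15: (row=0, col=9), (row=1, col=10)
  Distance 16: (row=0, col=10), (row=1, col=11)
  Distance 17: (row=0, col=11)
Total reachable: 108 (grid has 108 open cells total)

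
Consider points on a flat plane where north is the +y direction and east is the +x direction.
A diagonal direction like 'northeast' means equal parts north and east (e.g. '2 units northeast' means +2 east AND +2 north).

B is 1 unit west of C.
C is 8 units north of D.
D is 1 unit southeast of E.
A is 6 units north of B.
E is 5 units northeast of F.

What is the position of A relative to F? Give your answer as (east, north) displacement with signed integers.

Place F at the origin (east=0, north=0).
  E is 5 units northeast of F: delta (east=+5, north=+5); E at (east=5, north=5).
  D is 1 unit southeast of E: delta (east=+1, north=-1); D at (east=6, north=4).
  C is 8 units north of D: delta (east=+0, north=+8); C at (east=6, north=12).
  B is 1 unit west of C: delta (east=-1, north=+0); B at (east=5, north=12).
  A is 6 units north of B: delta (east=+0, north=+6); A at (east=5, north=18).
Therefore A relative to F: (east=5, north=18).

Answer: A is at (east=5, north=18) relative to F.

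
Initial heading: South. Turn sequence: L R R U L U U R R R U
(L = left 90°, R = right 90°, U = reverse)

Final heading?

Start: South
  L (left (90° counter-clockwise)) -> East
  R (right (90° clockwise)) -> South
  R (right (90° clockwise)) -> West
  U (U-turn (180°)) -> East
  L (left (90° counter-clockwise)) -> North
  U (U-turn (180°)) -> South
  U (U-turn (180°)) -> North
  R (right (90° clockwise)) -> East
  R (right (90° clockwise)) -> South
  R (right (90° clockwise)) -> West
  U (U-turn (180°)) -> East
Final: East

Answer: Final heading: East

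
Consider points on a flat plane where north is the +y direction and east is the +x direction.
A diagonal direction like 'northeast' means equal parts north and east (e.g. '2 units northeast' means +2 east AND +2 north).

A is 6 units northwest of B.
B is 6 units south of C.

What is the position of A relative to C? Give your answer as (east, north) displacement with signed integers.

Place C at the origin (east=0, north=0).
  B is 6 units south of C: delta (east=+0, north=-6); B at (east=0, north=-6).
  A is 6 units northwest of B: delta (east=-6, north=+6); A at (east=-6, north=0).
Therefore A relative to C: (east=-6, north=0).

Answer: A is at (east=-6, north=0) relative to C.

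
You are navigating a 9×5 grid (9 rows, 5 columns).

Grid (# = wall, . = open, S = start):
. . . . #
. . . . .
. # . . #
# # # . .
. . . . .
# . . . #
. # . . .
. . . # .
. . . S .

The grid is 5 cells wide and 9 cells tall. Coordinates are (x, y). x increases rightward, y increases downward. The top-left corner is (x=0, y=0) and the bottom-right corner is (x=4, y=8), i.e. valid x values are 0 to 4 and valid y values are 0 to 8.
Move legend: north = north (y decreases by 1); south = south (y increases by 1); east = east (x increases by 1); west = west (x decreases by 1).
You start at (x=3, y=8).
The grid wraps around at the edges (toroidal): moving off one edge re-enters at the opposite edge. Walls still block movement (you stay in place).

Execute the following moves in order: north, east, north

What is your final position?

Answer: Final position: (x=4, y=7)

Derivation:
Start: (x=3, y=8)
  north (north): blocked, stay at (x=3, y=8)
  east (east): (x=3, y=8) -> (x=4, y=8)
  north (north): (x=4, y=8) -> (x=4, y=7)
Final: (x=4, y=7)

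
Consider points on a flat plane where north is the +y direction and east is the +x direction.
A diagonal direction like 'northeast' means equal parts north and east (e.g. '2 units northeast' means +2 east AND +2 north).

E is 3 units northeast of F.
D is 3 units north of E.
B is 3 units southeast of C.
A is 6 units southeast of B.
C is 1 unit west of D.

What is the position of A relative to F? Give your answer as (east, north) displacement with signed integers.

Place F at the origin (east=0, north=0).
  E is 3 units northeast of F: delta (east=+3, north=+3); E at (east=3, north=3).
  D is 3 units north of E: delta (east=+0, north=+3); D at (east=3, north=6).
  C is 1 unit west of D: delta (east=-1, north=+0); C at (east=2, north=6).
  B is 3 units southeast of C: delta (east=+3, north=-3); B at (east=5, north=3).
  A is 6 units southeast of B: delta (east=+6, north=-6); A at (east=11, north=-3).
Therefore A relative to F: (east=11, north=-3).

Answer: A is at (east=11, north=-3) relative to F.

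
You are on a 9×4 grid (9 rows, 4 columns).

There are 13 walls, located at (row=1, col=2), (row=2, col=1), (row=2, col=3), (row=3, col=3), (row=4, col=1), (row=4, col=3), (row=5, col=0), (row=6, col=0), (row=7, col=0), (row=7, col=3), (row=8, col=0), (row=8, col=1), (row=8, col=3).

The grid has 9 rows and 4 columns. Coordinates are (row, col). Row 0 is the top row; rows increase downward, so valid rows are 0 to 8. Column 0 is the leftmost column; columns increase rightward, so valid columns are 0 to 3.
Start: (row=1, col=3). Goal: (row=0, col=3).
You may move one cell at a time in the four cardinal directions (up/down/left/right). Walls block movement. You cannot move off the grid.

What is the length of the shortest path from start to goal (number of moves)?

Answer: Shortest path length: 1

Derivation:
BFS from (row=1, col=3) until reaching (row=0, col=3):
  Distance 0: (row=1, col=3)
  Distance 1: (row=0, col=3)  <- goal reached here
One shortest path (1 moves): (row=1, col=3) -> (row=0, col=3)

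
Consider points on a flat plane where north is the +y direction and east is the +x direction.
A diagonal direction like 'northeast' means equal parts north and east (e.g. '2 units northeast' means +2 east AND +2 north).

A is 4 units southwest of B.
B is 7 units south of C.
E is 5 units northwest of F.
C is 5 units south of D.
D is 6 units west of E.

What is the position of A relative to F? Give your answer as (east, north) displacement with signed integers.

Place F at the origin (east=0, north=0).
  E is 5 units northwest of F: delta (east=-5, north=+5); E at (east=-5, north=5).
  D is 6 units west of E: delta (east=-6, north=+0); D at (east=-11, north=5).
  C is 5 units south of D: delta (east=+0, north=-5); C at (east=-11, north=0).
  B is 7 units south of C: delta (east=+0, north=-7); B at (east=-11, north=-7).
  A is 4 units southwest of B: delta (east=-4, north=-4); A at (east=-15, north=-11).
Therefore A relative to F: (east=-15, north=-11).

Answer: A is at (east=-15, north=-11) relative to F.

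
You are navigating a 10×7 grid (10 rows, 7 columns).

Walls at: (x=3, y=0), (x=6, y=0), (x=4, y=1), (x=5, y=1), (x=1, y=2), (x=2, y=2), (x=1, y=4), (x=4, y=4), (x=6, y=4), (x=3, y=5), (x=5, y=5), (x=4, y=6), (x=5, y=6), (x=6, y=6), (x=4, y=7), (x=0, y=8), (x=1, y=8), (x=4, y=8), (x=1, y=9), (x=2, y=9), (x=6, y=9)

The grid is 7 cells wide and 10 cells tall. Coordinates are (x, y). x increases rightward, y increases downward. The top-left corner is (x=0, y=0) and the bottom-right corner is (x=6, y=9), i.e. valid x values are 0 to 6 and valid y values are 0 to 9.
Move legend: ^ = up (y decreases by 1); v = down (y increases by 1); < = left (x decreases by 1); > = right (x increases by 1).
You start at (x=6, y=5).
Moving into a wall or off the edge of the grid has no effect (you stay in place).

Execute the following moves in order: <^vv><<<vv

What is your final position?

Start: (x=6, y=5)
  < (left): blocked, stay at (x=6, y=5)
  ^ (up): blocked, stay at (x=6, y=5)
  v (down): blocked, stay at (x=6, y=5)
  v (down): blocked, stay at (x=6, y=5)
  > (right): blocked, stay at (x=6, y=5)
  [×3]< (left): blocked, stay at (x=6, y=5)
  v (down): blocked, stay at (x=6, y=5)
  v (down): blocked, stay at (x=6, y=5)
Final: (x=6, y=5)

Answer: Final position: (x=6, y=5)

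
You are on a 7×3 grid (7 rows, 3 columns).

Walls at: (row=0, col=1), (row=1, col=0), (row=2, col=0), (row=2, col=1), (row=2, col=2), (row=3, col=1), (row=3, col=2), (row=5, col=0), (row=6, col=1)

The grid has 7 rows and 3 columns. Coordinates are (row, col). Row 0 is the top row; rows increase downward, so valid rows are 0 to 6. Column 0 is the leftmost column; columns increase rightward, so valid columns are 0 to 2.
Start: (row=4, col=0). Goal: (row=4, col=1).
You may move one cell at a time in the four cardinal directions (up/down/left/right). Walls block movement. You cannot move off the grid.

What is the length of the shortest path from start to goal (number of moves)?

BFS from (row=4, col=0) until reaching (row=4, col=1):
  Distance 0: (row=4, col=0)
  Distance 1: (row=3, col=0), (row=4, col=1)  <- goal reached here
One shortest path (1 moves): (row=4, col=0) -> (row=4, col=1)

Answer: Shortest path length: 1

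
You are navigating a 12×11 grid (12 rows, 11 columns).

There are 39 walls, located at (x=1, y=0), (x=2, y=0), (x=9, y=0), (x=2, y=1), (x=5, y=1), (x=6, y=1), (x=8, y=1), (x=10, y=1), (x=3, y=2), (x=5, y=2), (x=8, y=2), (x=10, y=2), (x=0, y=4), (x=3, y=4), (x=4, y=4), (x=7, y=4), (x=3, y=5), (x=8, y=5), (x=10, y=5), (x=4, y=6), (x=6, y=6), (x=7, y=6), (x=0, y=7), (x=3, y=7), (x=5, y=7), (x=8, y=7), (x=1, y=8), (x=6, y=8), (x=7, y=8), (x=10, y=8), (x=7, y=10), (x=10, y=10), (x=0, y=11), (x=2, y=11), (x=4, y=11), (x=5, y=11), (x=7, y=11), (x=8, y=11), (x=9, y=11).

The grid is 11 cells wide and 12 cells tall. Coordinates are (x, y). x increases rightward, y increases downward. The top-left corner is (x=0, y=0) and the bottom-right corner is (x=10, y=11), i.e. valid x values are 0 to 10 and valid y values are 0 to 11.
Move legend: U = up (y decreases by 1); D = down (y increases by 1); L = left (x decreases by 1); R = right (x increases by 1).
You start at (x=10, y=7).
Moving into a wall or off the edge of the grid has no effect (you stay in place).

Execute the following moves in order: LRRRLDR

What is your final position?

Start: (x=10, y=7)
  L (left): (x=10, y=7) -> (x=9, y=7)
  R (right): (x=9, y=7) -> (x=10, y=7)
  R (right): blocked, stay at (x=10, y=7)
  R (right): blocked, stay at (x=10, y=7)
  L (left): (x=10, y=7) -> (x=9, y=7)
  D (down): (x=9, y=7) -> (x=9, y=8)
  R (right): blocked, stay at (x=9, y=8)
Final: (x=9, y=8)

Answer: Final position: (x=9, y=8)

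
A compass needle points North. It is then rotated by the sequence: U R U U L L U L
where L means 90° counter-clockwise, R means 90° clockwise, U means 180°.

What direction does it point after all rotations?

Answer: Final heading: South

Derivation:
Start: North
  U (U-turn (180°)) -> South
  R (right (90° clockwise)) -> West
  U (U-turn (180°)) -> East
  U (U-turn (180°)) -> West
  L (left (90° counter-clockwise)) -> South
  L (left (90° counter-clockwise)) -> East
  U (U-turn (180°)) -> West
  L (left (90° counter-clockwise)) -> South
Final: South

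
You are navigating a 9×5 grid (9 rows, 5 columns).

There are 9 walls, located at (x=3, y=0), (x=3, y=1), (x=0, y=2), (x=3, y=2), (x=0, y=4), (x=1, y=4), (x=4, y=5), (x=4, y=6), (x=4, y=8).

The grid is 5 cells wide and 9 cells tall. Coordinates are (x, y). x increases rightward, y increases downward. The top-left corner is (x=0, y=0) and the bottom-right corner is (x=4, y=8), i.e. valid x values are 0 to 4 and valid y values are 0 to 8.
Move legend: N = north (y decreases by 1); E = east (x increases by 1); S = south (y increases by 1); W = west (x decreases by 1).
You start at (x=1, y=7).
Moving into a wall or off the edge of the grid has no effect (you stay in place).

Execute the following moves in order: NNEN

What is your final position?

Start: (x=1, y=7)
  N (north): (x=1, y=7) -> (x=1, y=6)
  N (north): (x=1, y=6) -> (x=1, y=5)
  E (east): (x=1, y=5) -> (x=2, y=5)
  N (north): (x=2, y=5) -> (x=2, y=4)
Final: (x=2, y=4)

Answer: Final position: (x=2, y=4)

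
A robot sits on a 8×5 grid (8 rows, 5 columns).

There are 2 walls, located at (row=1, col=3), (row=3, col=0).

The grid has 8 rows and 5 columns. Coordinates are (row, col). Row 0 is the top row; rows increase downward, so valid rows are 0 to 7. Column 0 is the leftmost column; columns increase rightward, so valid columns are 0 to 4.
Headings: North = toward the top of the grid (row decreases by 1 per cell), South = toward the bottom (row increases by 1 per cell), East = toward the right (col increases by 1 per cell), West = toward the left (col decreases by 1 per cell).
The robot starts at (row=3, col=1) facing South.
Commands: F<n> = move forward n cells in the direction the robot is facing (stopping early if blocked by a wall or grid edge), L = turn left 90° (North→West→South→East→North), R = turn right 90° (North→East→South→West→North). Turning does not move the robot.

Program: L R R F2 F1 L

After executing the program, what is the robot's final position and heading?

Answer: Final position: (row=3, col=1), facing South

Derivation:
Start: (row=3, col=1), facing South
  L: turn left, now facing East
  R: turn right, now facing South
  R: turn right, now facing West
  F2: move forward 0/2 (blocked), now at (row=3, col=1)
  F1: move forward 0/1 (blocked), now at (row=3, col=1)
  L: turn left, now facing South
Final: (row=3, col=1), facing South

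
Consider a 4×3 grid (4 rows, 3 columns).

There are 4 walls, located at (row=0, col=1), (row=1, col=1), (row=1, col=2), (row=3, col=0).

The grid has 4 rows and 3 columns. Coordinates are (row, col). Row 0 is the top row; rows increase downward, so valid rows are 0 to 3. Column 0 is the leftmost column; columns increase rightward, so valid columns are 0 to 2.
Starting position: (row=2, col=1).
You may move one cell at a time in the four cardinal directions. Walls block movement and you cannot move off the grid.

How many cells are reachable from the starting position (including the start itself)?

BFS flood-fill from (row=2, col=1):
  Distance 0: (row=2, col=1)
  Distance 1: (row=2, col=0), (row=2, col=2), (row=3, col=1)
  Distance 2: (row=1, col=0), (row=3, col=2)
  Distance 3: (row=0, col=0)
Total reachable: 7 (grid has 8 open cells total)

Answer: Reachable cells: 7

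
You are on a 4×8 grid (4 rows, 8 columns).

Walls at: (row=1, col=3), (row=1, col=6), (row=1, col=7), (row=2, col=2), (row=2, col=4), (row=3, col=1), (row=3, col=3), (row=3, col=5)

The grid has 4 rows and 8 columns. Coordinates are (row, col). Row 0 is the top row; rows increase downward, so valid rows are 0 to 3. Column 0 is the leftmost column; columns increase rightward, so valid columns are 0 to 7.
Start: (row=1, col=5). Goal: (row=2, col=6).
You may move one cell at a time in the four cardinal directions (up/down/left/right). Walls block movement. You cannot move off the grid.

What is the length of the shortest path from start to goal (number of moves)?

BFS from (row=1, col=5) until reaching (row=2, col=6):
  Distance 0: (row=1, col=5)
  Distance 1: (row=0, col=5), (row=1, col=4), (row=2, col=5)
  Distance 2: (row=0, col=4), (row=0, col=6), (row=2, col=6)  <- goal reached here
One shortest path (2 moves): (row=1, col=5) -> (row=2, col=5) -> (row=2, col=6)

Answer: Shortest path length: 2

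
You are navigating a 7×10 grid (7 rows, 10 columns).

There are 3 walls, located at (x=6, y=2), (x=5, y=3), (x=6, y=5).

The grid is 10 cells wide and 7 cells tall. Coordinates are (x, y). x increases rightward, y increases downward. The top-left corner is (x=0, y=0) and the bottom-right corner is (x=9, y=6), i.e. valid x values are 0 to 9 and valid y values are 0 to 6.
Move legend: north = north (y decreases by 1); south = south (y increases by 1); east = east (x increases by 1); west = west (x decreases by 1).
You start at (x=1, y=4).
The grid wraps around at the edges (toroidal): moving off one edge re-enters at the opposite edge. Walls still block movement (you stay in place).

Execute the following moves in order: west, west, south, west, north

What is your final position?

Start: (x=1, y=4)
  west (west): (x=1, y=4) -> (x=0, y=4)
  west (west): (x=0, y=4) -> (x=9, y=4)
  south (south): (x=9, y=4) -> (x=9, y=5)
  west (west): (x=9, y=5) -> (x=8, y=5)
  north (north): (x=8, y=5) -> (x=8, y=4)
Final: (x=8, y=4)

Answer: Final position: (x=8, y=4)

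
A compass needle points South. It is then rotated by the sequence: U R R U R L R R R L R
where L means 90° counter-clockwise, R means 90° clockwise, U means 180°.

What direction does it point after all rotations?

Answer: Final heading: West

Derivation:
Start: South
  U (U-turn (180°)) -> North
  R (right (90° clockwise)) -> East
  R (right (90° clockwise)) -> South
  U (U-turn (180°)) -> North
  R (right (90° clockwise)) -> East
  L (left (90° counter-clockwise)) -> North
  R (right (90° clockwise)) -> East
  R (right (90° clockwise)) -> South
  R (right (90° clockwise)) -> West
  L (left (90° counter-clockwise)) -> South
  R (right (90° clockwise)) -> West
Final: West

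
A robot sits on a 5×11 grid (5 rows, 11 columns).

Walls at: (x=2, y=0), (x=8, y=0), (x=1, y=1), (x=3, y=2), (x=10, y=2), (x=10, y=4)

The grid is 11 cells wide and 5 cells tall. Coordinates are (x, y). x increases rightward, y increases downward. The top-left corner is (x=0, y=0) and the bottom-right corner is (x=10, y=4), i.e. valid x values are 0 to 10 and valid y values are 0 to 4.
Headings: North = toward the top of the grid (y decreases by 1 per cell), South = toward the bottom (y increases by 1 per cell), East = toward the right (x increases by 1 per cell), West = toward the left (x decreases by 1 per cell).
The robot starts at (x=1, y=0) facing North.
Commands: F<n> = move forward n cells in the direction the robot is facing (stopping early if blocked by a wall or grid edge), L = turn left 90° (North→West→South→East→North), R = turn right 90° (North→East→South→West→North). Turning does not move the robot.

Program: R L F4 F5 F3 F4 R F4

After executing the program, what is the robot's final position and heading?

Answer: Final position: (x=1, y=0), facing East

Derivation:
Start: (x=1, y=0), facing North
  R: turn right, now facing East
  L: turn left, now facing North
  F4: move forward 0/4 (blocked), now at (x=1, y=0)
  F5: move forward 0/5 (blocked), now at (x=1, y=0)
  F3: move forward 0/3 (blocked), now at (x=1, y=0)
  F4: move forward 0/4 (blocked), now at (x=1, y=0)
  R: turn right, now facing East
  F4: move forward 0/4 (blocked), now at (x=1, y=0)
Final: (x=1, y=0), facing East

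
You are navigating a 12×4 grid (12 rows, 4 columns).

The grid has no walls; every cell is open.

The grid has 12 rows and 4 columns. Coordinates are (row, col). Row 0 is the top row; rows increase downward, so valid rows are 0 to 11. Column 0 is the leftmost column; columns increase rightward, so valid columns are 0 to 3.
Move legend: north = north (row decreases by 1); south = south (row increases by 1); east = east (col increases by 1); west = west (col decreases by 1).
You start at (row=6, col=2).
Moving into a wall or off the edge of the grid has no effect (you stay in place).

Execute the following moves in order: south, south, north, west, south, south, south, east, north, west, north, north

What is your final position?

Answer: Final position: (row=7, col=1)

Derivation:
Start: (row=6, col=2)
  south (south): (row=6, col=2) -> (row=7, col=2)
  south (south): (row=7, col=2) -> (row=8, col=2)
  north (north): (row=8, col=2) -> (row=7, col=2)
  west (west): (row=7, col=2) -> (row=7, col=1)
  south (south): (row=7, col=1) -> (row=8, col=1)
  south (south): (row=8, col=1) -> (row=9, col=1)
  south (south): (row=9, col=1) -> (row=10, col=1)
  east (east): (row=10, col=1) -> (row=10, col=2)
  north (north): (row=10, col=2) -> (row=9, col=2)
  west (west): (row=9, col=2) -> (row=9, col=1)
  north (north): (row=9, col=1) -> (row=8, col=1)
  north (north): (row=8, col=1) -> (row=7, col=1)
Final: (row=7, col=1)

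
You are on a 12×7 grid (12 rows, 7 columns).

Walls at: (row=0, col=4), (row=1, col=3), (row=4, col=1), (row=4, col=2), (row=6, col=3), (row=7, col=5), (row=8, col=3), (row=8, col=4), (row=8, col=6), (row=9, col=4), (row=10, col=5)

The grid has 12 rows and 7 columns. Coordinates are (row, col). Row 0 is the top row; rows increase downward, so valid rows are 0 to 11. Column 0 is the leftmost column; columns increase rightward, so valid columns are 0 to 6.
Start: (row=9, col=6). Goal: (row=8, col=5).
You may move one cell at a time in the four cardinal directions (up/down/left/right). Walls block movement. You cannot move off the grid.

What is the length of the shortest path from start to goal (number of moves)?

Answer: Shortest path length: 2

Derivation:
BFS from (row=9, col=6) until reaching (row=8, col=5):
  Distance 0: (row=9, col=6)
  Distance 1: (row=9, col=5), (row=10, col=6)
  Distance 2: (row=8, col=5), (row=11, col=6)  <- goal reached here
One shortest path (2 moves): (row=9, col=6) -> (row=9, col=5) -> (row=8, col=5)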